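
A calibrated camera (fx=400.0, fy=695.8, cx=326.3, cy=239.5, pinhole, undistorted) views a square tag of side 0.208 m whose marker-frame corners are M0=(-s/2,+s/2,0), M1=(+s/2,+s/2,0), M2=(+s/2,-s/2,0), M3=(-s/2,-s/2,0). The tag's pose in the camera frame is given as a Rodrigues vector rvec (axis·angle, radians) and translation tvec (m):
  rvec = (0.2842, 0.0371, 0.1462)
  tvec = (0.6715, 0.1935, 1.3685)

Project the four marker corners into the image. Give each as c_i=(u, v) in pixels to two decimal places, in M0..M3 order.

c0=(484.72, 377.09) c1=(544.02, 392.86) c2=(562.18, 296.86) c3=(500.25, 280.64)

Intrinsics K: fx=400.0, fy=695.8, cx=326.3, cy=239.5
Marker side s = 0.208 m; corners in marker frame (Z=0):
  M0 = (-0.1040, +0.1040, 0)
  M1 = (+0.1040, +0.1040, 0)
  M2 = (+0.1040, -0.1040, 0)
  M3 = (-0.1040, -0.1040, 0)
rvec = (0.2842, 0.0371, 0.1462), |rvec| = θ = 0.32175 rad = 18.435°
Rodrigues: sinθ=0.31622, 1−cosθ=0.05132; R = I + sinθ·[k]× + (1−cosθ)·[k]×²:
    [+0.98872 -0.13846 +0.05706]
    [+0.14892 +0.94937 -0.27663]
    [-0.01587 +0.28201 +0.95928]
t = (0.6715, 0.1935, 1.3685) m
M0: Pc = R·M0+t = (+0.55427, +0.27675, +1.39948); u = 400.0·(+0.55427)/1.39948 + 326.3 = 484.7225, v = 695.8·(+0.27675)/1.39948 + 239.5 = 377.0943
M1: Pc = R·M1+t = (+0.75993, +0.30772, +1.39618); u = 400.0·(+0.75993)/1.39618 + 326.3 = 544.0162, v = 695.8·(+0.30772)/1.39618 + 239.5 = 392.8562
M2: Pc = R·M2+t = (+0.78873, +0.11025, +1.33752); u = 400.0·(+0.78873)/1.33752 + 326.3 = 562.1774, v = 695.8·(+0.11025)/1.33752 + 239.5 = 296.8555
M3: Pc = R·M3+t = (+0.58307, +0.07928, +1.34082); u = 400.0·(+0.58307)/1.34082 + 326.3 = 500.2451, v = 695.8·(+0.07928)/1.34082 + 239.5 = 280.6404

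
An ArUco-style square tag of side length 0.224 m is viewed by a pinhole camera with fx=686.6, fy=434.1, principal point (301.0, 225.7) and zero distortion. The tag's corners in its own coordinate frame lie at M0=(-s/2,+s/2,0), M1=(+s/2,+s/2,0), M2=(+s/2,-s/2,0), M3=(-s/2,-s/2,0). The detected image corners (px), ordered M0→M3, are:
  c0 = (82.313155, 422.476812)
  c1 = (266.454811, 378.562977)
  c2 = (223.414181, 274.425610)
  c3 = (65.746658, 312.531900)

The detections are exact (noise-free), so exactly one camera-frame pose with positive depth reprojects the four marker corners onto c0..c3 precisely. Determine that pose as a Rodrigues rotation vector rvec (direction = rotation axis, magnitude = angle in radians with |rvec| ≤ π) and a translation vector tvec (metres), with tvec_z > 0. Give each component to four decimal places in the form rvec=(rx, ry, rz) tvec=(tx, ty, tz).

Intrinsics K: fx=686.6, fy=434.1, cx=301.0, cy=225.7
Marker side s = 0.224 m; corners in marker frame (Z=0):
  M0 = (-0.1120, +0.1120, 0)
  M1 = (+0.1120, +0.1120, 0)
  M2 = (+0.1120, -0.1120, 0)
  M3 = (-0.1120, -0.1120, 0)
Detected image corners:
  c0 = (82.313155, 422.476812) px
  c1 = (266.454811, 378.562977) px
  c2 = (223.414181, 274.425610) px
  c3 = (65.746658, 312.531900) px
Planar DLT: solve 8×8 A·h = b for H (H[2,2]=1):
  H  [+755.01554 +23.21429 +158.13024]
  H  [-189.47742 +239.21744 +342.92522]
  H  [-0.02131 -0.68783 +1.00000]
B = K⁻¹H; ‖b₁‖=1.187971, ‖b₂‖=1.187971; λ = 2/(‖b₁‖+‖b₂‖) = 0.841772, sign → tz>0 ⇒ λ=+0.841772
r₁ = λ·B[:,0] = (+0.93351,-0.35809,-0.01794); r₂ = λ·B[:,1] = (+0.28229,+0.76491,-0.57899)
r₃ = r₁×r₂ = (+0.22106,+0.53543,+0.81513); SVD([r₁ r₂ r₃]) → R = UVᵀ:
  R  [+0.93351 +0.28229 +0.22106]
  R  [-0.35809 +0.76491 +0.53543]
  R  [-0.01794 -0.57899 +0.81513]
t = (-0.17516, +0.22731, +0.84177) m
tr R = 2.513554; θ = arccos((tr R − 1)/2) = 0.712428 rad = 40.819°
axis k = ((R−Rᵀ)₃₂, (R−Rᵀ)₁₃, (R−Rᵀ)₂₁) / (2 sinθ) = (-0.852435, +0.182810, -0.489831)
rvec = θ·k = (-0.607299, +0.130239, -0.348969)

rvec=(-0.6073, 0.1302, -0.3490) tvec=(-0.1752, 0.2273, 0.8418)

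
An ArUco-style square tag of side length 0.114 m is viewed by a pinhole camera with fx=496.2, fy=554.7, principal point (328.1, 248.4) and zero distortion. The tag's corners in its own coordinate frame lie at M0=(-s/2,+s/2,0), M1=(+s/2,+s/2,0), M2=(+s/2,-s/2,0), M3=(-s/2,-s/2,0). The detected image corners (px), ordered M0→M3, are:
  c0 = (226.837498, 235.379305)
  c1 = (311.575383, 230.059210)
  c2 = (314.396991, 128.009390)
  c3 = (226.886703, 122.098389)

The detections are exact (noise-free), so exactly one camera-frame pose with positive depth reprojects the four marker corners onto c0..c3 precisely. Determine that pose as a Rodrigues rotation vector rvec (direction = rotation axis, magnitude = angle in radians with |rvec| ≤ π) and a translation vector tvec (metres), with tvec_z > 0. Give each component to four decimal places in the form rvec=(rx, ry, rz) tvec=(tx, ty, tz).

Intrinsics K: fx=496.2, fy=554.7, cx=328.1, cy=248.4
Marker side s = 0.114 m; corners in marker frame (Z=0):
  M0 = (-0.0570, +0.0570, 0)
  M1 = (+0.0570, +0.0570, 0)
  M2 = (+0.0570, -0.0570, 0)
  M3 = (-0.0570, -0.0570, 0)
Detected image corners:
  c0 = (226.837498, 235.379305) px
  c1 = (311.575383, 230.059210) px
  c2 = (314.396991, 128.009390) px
  c3 = (226.886703, 122.098389) px
Planar DLT: solve 8×8 A·h = b for H (H[2,2]=1):
  H  [+1002.03978 +67.10788 +272.15597]
  H  [+165.29878 +995.10501 +179.80748]
  H  [+0.91423 +0.29761 +1.00000]
B = K⁻¹H; ‖b₁‖=1.688257, ‖b₂‖=1.688257; λ = 2/(‖b₁‖+‖b₂‖) = 0.592327, sign → tz>0 ⇒ λ=+0.592327
r₁ = λ·B[:,0] = (+0.83809,-0.06599,+0.54152); r₂ = λ·B[:,1] = (-0.03645,+0.98366,+0.17628)
r₃ = r₁×r₂ = (-0.54431,-0.16748,+0.82200); SVD([r₁ r₂ r₃]) → R = UVᵀ:
  R  [+0.83809 -0.03645 -0.54431]
  R  [-0.06599 +0.98366 -0.16748]
  R  [+0.54152 +0.17628 +0.82200]
t = (-0.06678, -0.07325, +0.59233) m
tr R = 2.643755; θ = arccos((tr R − 1)/2) = 0.606097 rad = 34.727°
axis k = ((R−Rᵀ)₃₂, (R−Rᵀ)₁₃, (R−Rᵀ)₂₁) / (2 sinθ) = (+0.301728, -0.953042, -0.025920)
rvec = θ·k = (+0.182877, -0.577636, -0.015710)

rvec=(0.1829, -0.5776, -0.0157) tvec=(-0.0668, -0.0732, 0.5923)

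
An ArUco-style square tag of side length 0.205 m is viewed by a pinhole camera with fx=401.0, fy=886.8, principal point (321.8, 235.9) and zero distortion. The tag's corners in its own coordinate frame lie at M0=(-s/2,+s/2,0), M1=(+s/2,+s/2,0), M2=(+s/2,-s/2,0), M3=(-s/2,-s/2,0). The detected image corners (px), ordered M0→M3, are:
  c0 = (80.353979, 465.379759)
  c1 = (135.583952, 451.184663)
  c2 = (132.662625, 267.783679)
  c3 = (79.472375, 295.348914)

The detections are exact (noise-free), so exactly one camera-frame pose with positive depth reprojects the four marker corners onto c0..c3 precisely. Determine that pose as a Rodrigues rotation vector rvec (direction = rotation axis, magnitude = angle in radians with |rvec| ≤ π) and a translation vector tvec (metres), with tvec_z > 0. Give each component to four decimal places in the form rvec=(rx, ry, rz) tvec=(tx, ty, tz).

Intrinsics K: fx=401.0, fy=886.8, cx=321.8, cy=235.9
Marker side s = 0.205 m; corners in marker frame (Z=0):
  M0 = (-0.1025, +0.1025, 0)
  M1 = (+0.1025, +0.1025, 0)
  M2 = (+0.1025, -0.1025, 0)
  M3 = (-0.1025, -0.1025, 0)
Detected image corners:
  c0 = (80.353979, 465.379759) px
  c1 = (135.583952, 451.184663) px
  c2 = (132.662625, 267.783679) px
  c3 = (79.472375, 295.348914) px
Planar DLT: solve 8×8 A·h = b for H (H[2,2]=1):
  H  [+222.70764 -9.10466 +105.92054]
  H  [-246.37541 +797.88052 +368.80201]
  H  [-0.38914 -0.16989 +1.00000]
B = K⁻¹H; ‖b₁‖=0.966777, ‖b₂‖=0.966777; λ = 2/(‖b₁‖+‖b₂‖) = 1.034365, sign → tz>0 ⇒ λ=+1.034365
r₁ = λ·B[:,0] = (+0.89748,-0.18030,-0.40251); r₂ = λ·B[:,1] = (+0.11754,+0.97740,-0.17573)
r₃ = r₁×r₂ = (+0.42510,+0.11041,+0.89839); SVD([r₁ r₂ r₃]) → R = UVᵀ:
  R  [+0.89748 +0.11754 +0.42510]
  R  [-0.18030 +0.97740 +0.11041]
  R  [-0.40251 -0.17573 +0.89839]
t = (-0.55685, +0.15502, +1.03437) m
tr R = 2.773266; θ = arccos((tr R − 1)/2) = 0.480783 rad = 27.547°
axis k = ((R−Rᵀ)₃₂, (R−Rᵀ)₁₃, (R−Rᵀ)₂₁) / (2 sinθ) = (-0.309354, +0.894770, -0.322004)
rvec = θ·k = (-0.148732, +0.430191, -0.154814)

rvec=(-0.1487, 0.4302, -0.1548) tvec=(-0.5569, 0.1550, 1.0344)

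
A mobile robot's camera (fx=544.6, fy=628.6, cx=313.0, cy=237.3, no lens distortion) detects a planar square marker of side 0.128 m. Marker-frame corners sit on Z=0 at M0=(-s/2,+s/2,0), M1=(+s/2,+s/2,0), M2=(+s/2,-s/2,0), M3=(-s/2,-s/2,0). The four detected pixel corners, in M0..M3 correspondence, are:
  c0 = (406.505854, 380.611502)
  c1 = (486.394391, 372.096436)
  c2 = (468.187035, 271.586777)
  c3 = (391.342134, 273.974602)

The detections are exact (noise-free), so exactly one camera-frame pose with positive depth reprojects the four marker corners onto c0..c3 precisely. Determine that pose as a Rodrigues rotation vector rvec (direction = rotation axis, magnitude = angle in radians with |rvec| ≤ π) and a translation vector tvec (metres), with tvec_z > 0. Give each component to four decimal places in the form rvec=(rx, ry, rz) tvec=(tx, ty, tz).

Intrinsics K: fx=544.6, fy=628.6, cx=313.0, cy=237.3
Marker side s = 0.128 m; corners in marker frame (Z=0):
  M0 = (-0.0640, +0.0640, 0)
  M1 = (+0.0640, +0.0640, 0)
  M2 = (+0.0640, -0.0640, 0)
  M3 = (-0.0640, -0.0640, 0)
Detected image corners:
  c0 = (406.505854, 380.611502) px
  c1 = (486.394391, 372.096436) px
  c2 = (468.187035, 271.586777) px
  c3 = (391.342134, 273.974602) px
Planar DLT: solve 8×8 A·h = b for H (H[2,2]=1):
  H  [+805.25709 -43.40194 +439.00174]
  H  [+101.23802 +679.51496 +323.17331]
  H  [+0.44126 -0.39738 +1.00000]
B = K⁻¹H; ‖b₁‖=1.302075, ‖b₂‖=1.302075; λ = 2/(‖b₁‖+‖b₂‖) = 0.768005, sign → tz>0 ⇒ λ=+0.768005
r₁ = λ·B[:,0] = (+0.94082,-0.00424,+0.33889); r₂ = λ·B[:,1] = (+0.11419,+0.94542,-0.30519)
r₃ = r₁×r₂ = (-0.31910,+0.32582,+0.88995); SVD([r₁ r₂ r₃]) → R = UVᵀ:
  R  [+0.94082 +0.11419 -0.31910]
  R  [-0.00424 +0.94542 +0.32582]
  R  [+0.33889 -0.30519 +0.88995]
t = (+0.17769, +0.10492, +0.76800) m
tr R = 2.776189; θ = arccos((tr R − 1)/2) = 0.477613 rad = 27.365°
axis k = ((R−Rᵀ)₃₂, (R−Rᵀ)₁₃, (R−Rᵀ)₂₁) / (2 sinθ) = (-0.686388, -0.715733, -0.128832)
rvec = θ·k = (-0.327828, -0.341844, -0.061532)

rvec=(-0.3278, -0.3418, -0.0615) tvec=(0.1777, 0.1049, 0.7680)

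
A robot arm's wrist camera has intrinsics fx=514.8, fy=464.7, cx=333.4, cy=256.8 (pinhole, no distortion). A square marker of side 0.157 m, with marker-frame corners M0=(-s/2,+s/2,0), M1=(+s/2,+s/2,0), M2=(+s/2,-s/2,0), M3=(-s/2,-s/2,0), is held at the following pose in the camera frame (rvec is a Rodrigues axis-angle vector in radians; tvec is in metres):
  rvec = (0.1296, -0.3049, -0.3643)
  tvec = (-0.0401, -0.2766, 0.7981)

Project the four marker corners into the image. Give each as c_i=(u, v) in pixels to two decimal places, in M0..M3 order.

c0=(278.74, 154.06) c1=(367.78, 126.96) c2=(335.82, 38.47) c3=(241.73, 61.65)

Intrinsics K: fx=514.8, fy=464.7, cx=333.4, cy=256.8
Marker side s = 0.157 m; corners in marker frame (Z=0):
  M0 = (-0.0785, +0.0785, 0)
  M1 = (+0.0785, +0.0785, 0)
  M2 = (+0.0785, -0.0785, 0)
  M3 = (-0.0785, -0.0785, 0)
rvec = (0.1296, -0.3049, -0.3643), |rvec| = θ = 0.49242 rad = 28.213°
Rodrigues: sinθ=0.47276, 1−cosθ=0.11881; R = I + sinθ·[k]× + (1−cosθ)·[k]×²:
    [+0.88942 +0.33039 -0.31586]
    [-0.36912 +0.92674 -0.07000]
    [+0.26959 +0.17885 +0.94622]
t = (-0.0401, -0.2766, 0.7981) m
M0: Pc = R·M0+t = (-0.08398, -0.17488, +0.79098); u = 514.8·(-0.08398)/0.79098 + 333.4 = 278.7399, v = 464.7·(-0.17488)/0.79098 + 256.8 = 154.0607
M1: Pc = R·M1+t = (+0.05566, -0.23283, +0.83330); u = 514.8·(+0.05566)/0.83330 + 333.4 = 367.7830, v = 464.7·(-0.23283)/0.83330 + 256.8 = 126.9620
M2: Pc = R·M2+t = (+0.00378, -0.37832, +0.80522); u = 514.8·(+0.00378)/0.80522 + 333.4 = 335.8191, v = 464.7·(-0.37832)/0.80522 + 256.8 = 38.4660
M3: Pc = R·M3+t = (-0.13586, -0.32037, +0.76290); u = 514.8·(-0.13586)/0.76290 + 333.4 = 241.7252, v = 464.7·(-0.32037)/0.76290 + 256.8 = 61.6523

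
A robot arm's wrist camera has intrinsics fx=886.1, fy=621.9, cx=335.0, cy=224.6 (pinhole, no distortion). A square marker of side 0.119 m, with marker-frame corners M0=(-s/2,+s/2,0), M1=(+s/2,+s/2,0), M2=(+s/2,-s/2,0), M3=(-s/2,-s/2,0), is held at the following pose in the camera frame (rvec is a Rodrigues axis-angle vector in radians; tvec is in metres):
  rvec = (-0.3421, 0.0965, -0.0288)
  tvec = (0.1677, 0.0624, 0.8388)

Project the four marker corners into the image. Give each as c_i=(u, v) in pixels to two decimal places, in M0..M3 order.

c0=(452.42, 315.97) c1=(582.93, 313.12) c2=(569.84, 227.31) c3=(445.53, 231.09)

Intrinsics K: fx=886.1, fy=621.9, cx=335.0, cy=224.6
Marker side s = 0.119 m; corners in marker frame (Z=0):
  M0 = (-0.0595, +0.0595, 0)
  M1 = (+0.0595, +0.0595, 0)
  M2 = (+0.0595, -0.0595, 0)
  M3 = (-0.0595, -0.0595, 0)
rvec = (-0.3421, 0.0965, -0.0288), |rvec| = θ = 0.35661 rad = 20.433°
Rodrigues: sinθ=0.34910, 1−cosθ=0.06292; R = I + sinθ·[k]× + (1−cosθ)·[k]×²:
    [+0.99498 +0.01186 +0.09934]
    [-0.04453 +0.94169 +0.33352]
    [-0.08959 -0.33627 +0.93749]
t = (0.1677, 0.0624, 0.8388) m
M0: Pc = R·M0+t = (+0.10920, +0.12108, +0.82412); u = 886.1·(+0.10920)/0.82412 + 335.0 = 452.4169, v = 621.9·(+0.12108)/0.82412 + 224.6 = 315.9694
M1: Pc = R·M1+t = (+0.22761, +0.11578, +0.81346); u = 886.1·(+0.22761)/0.81346 + 335.0 = 582.9316, v = 621.9·(+0.11578)/0.81346 + 224.6 = 313.1161
M2: Pc = R·M2+t = (+0.22620, +0.00372, +0.85348); u = 886.1·(+0.22620)/0.85348 + 335.0 = 569.8417, v = 621.9·(+0.00372)/0.85348 + 224.6 = 227.3107
M3: Pc = R·M3+t = (+0.10779, +0.00902, +0.86414); u = 886.1·(+0.10779)/0.86414 + 335.0 = 445.5322, v = 621.9·(+0.00902)/0.86414 + 224.6 = 231.0905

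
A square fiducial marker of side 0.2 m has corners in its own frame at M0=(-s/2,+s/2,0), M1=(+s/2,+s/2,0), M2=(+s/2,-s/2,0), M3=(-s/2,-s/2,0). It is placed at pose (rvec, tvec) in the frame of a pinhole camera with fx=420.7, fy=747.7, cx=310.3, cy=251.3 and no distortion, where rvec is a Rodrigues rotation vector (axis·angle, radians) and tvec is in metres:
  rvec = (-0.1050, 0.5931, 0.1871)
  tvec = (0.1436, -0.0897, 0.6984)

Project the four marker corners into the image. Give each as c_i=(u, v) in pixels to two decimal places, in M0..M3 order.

Intrinsics K: fx=420.7, fy=747.7, cx=310.3, cy=251.3
Marker side s = 0.2 m; corners in marker frame (Z=0):
  M0 = (-0.1000, +0.1000, 0)
  M1 = (+0.1000, +0.1000, 0)
  M2 = (+0.1000, -0.1000, 0)
  M3 = (-0.1000, -0.1000, 0)
rvec = (-0.1050, 0.5931, 0.1871), |rvec| = θ = 0.63071 rad = 36.137°
Rodrigues: sinθ=0.58972, 1−cosθ=0.19239; R = I + sinθ·[k]× + (1−cosθ)·[k]×²:
    [+0.81294 -0.20506 +0.54505]
    [+0.14482 +0.97774 +0.15185]
    [-0.56405 -0.04451 +0.82454]
t = (0.1436, -0.0897, 0.6984) m
M0: Pc = R·M0+t = (+0.04180, -0.00641, +0.75035); u = 420.7·(+0.04180)/0.75035 + 310.3 = 333.7360, v = 747.7·(-0.00641)/0.75035 + 251.3 = 244.9143
M1: Pc = R·M1+t = (+0.20439, +0.02256, +0.63754); u = 420.7·(+0.20439)/0.63754 + 310.3 = 445.1708, v = 747.7·(+0.02256)/0.63754 + 251.3 = 277.7530
M2: Pc = R·M2+t = (+0.24540, -0.17299, +0.64645); u = 420.7·(+0.24540)/0.64645 + 310.3 = 470.0037, v = 747.7·(-0.17299)/0.64645 + 251.3 = 51.2121
M3: Pc = R·M3+t = (+0.08281, -0.20196, +0.75926); u = 420.7·(+0.08281)/0.75926 + 310.3 = 356.1857, v = 747.7·(-0.20196)/0.75926 + 251.3 = 52.4180

c0=(333.74, 244.91) c1=(445.17, 277.75) c2=(470.00, 51.21) c3=(356.19, 52.42)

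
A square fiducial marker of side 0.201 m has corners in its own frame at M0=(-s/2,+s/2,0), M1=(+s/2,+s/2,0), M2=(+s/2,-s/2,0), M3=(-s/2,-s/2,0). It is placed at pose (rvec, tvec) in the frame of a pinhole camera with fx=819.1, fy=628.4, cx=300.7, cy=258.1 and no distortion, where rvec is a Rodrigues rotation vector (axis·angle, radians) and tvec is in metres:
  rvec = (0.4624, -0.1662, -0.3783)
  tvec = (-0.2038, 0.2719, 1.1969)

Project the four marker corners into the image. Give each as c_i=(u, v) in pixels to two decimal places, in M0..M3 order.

c0=(125.73, 458.56) c1=(248.49, 416.71) c2=(199.15, 339.21) c3=(65.76, 383.51)

Intrinsics K: fx=819.1, fy=628.4, cx=300.7, cy=258.1
Marker side s = 0.201 m; corners in marker frame (Z=0):
  M0 = (-0.1005, +0.1005, 0)
  M1 = (+0.1005, +0.1005, 0)
  M2 = (+0.1005, -0.1005, 0)
  M3 = (-0.1005, -0.1005, 0)
rvec = (0.4624, -0.1662, -0.3783), |rvec| = θ = 0.62012 rad = 35.530°
Rodrigues: sinθ=0.58113, 1−cosθ=0.18619; R = I + sinθ·[k]× + (1−cosθ)·[k]×²:
    [+0.91733 +0.31731 -0.24045]
    [-0.39173 +0.82718 -0.40289]
    [+0.07106 +0.46377 +0.88310]
t = (-0.2038, 0.2719, 1.1969) m
M0: Pc = R·M0+t = (-0.26410, +0.39440, +1.23637); u = 819.1·(-0.26410)/1.23637 + 300.7 = 125.7306, v = 628.4·(+0.39440)/1.23637 + 258.1 = 458.5591
M1: Pc = R·M1+t = (-0.07972, +0.31566, +1.25065); u = 819.1·(-0.07972)/1.25065 + 300.7 = 248.4891, v = 628.4·(+0.31566)/1.25065 + 258.1 = 416.7079
M2: Pc = R·M2+t = (-0.14350, +0.14940, +1.15743); u = 819.1·(-0.14350)/1.15743 + 300.7 = 199.1488, v = 628.4·(+0.14940)/1.15743 + 258.1 = 339.2129
M3: Pc = R·M3+t = (-0.32788, +0.22814, +1.14315); u = 819.1·(-0.32788)/1.14315 + 300.7 = 65.7635, v = 628.4·(+0.22814)/1.14315 + 258.1 = 383.5087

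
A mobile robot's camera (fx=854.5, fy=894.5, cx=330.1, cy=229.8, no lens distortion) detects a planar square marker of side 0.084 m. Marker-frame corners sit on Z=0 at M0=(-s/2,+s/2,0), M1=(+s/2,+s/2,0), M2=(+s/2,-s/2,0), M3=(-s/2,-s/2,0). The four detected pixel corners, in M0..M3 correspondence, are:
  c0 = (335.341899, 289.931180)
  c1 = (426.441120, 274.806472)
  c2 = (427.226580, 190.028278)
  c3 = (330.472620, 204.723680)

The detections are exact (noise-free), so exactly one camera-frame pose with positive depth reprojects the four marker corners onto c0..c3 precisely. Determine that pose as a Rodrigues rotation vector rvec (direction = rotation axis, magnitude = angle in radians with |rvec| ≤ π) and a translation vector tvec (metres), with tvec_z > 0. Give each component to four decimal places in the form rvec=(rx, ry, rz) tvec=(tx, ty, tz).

Intrinsics K: fx=854.5, fy=894.5, cx=330.1, cy=229.8
Marker side s = 0.084 m; corners in marker frame (Z=0):
  M0 = (-0.0420, +0.0420, 0)
  M1 = (+0.0420, +0.0420, 0)
  M2 = (+0.0420, -0.0420, 0)
  M3 = (-0.0420, -0.0420, 0)
Detected image corners:
  c0 = (335.341899, 289.931180) px
  c1 = (426.441120, 274.806472) px
  c2 = (427.226580, 190.028278) px
  c3 = (330.472620, 204.723680) px
Planar DLT: solve 8×8 A·h = b for H (H[2,2]=1):
  H  [+1187.50172 +294.77545 +380.26633]
  H  [-133.16319 +1182.75365 +241.08647]
  H  [+0.18516 +0.71269 +1.00000]
B = K⁻¹H; ‖b₁‖=1.345533, ‖b₂‖=1.345533; λ = 2/(‖b₁‖+‖b₂‖) = 0.743200, sign → tz>0 ⇒ λ=+0.743200
r₁ = λ·B[:,0] = (+0.97967,-0.14599,+0.13761); r₂ = λ·B[:,1] = (+0.05177,+0.84662,+0.52967)
r₃ = r₁×r₂ = (-0.19383,-0.51178,+0.83697); SVD([r₁ r₂ r₃]) → R = UVᵀ:
  R  [+0.97967 +0.05177 -0.19383]
  R  [-0.14599 +0.84662 -0.51178]
  R  [+0.13761 +0.52967 +0.83697]
t = (+0.04363, +0.00938, +0.74320) m
tr R = 2.663260; θ = arccos((tr R − 1)/2) = 0.588760 rad = 33.733°
axis k = ((R−Rᵀ)₃₂, (R−Rᵀ)₁₃, (R−Rᵀ)₂₁) / (2 sinθ) = (+0.937681, -0.298415, -0.178053)
rvec = θ·k = (+0.552069, -0.175695, -0.104831)

rvec=(0.5521, -0.1757, -0.1048) tvec=(0.0436, 0.0094, 0.7432)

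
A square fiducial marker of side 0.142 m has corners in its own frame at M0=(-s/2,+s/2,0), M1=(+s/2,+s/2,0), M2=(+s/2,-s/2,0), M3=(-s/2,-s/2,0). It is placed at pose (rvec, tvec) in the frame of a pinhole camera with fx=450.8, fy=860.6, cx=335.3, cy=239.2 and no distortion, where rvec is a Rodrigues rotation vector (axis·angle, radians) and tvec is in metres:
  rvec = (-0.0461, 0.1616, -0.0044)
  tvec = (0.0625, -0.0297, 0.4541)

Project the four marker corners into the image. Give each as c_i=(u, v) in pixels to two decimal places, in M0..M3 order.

c0=(327.96, 317.02) c1=(471.36, 318.81) c2=(469.26, 43.91) c3=(327.97, 55.53)

Intrinsics K: fx=450.8, fy=860.6, cx=335.3, cy=239.2
Marker side s = 0.142 m; corners in marker frame (Z=0):
  M0 = (-0.0710, +0.0710, 0)
  M1 = (+0.0710, +0.0710, 0)
  M2 = (+0.0710, -0.0710, 0)
  M3 = (-0.0710, -0.0710, 0)
rvec = (-0.0461, 0.1616, -0.0044), |rvec| = θ = 0.16810 rad = 9.632°
Rodrigues: sinθ=0.16731, 1−cosθ=0.01410; R = I + sinθ·[k]× + (1−cosθ)·[k]×²:
    [+0.98696 +0.00066 +0.16094]
    [-0.00810 +0.99893 +0.04553]
    [-0.16074 -0.04624 +0.98591]
t = (0.0625, -0.0297, 0.4541) m
M0: Pc = R·M0+t = (-0.00753, +0.04180, +0.46223); u = 450.8·(-0.00753)/0.46223 + 335.3 = 327.9588, v = 860.6·(+0.04180)/0.46223 + 239.2 = 317.0229
M1: Pc = R·M1+t = (+0.13262, +0.04065, +0.43940); u = 450.8·(+0.13262)/0.43940 + 335.3 = 471.3609, v = 860.6·(+0.04065)/0.43940 + 239.2 = 318.8140
M2: Pc = R·M2+t = (+0.13253, -0.10120, +0.44597); u = 450.8·(+0.13253)/0.44597 + 335.3 = 469.2625, v = 860.6·(-0.10120)/0.44597 + 239.2 = 43.9142
M3: Pc = R·M3+t = (-0.00762, -0.10005, +0.46880); u = 450.8·(-0.00762)/0.46880 + 335.3 = 327.9710, v = 860.6·(-0.10005)/0.46880 + 239.2 = 55.5326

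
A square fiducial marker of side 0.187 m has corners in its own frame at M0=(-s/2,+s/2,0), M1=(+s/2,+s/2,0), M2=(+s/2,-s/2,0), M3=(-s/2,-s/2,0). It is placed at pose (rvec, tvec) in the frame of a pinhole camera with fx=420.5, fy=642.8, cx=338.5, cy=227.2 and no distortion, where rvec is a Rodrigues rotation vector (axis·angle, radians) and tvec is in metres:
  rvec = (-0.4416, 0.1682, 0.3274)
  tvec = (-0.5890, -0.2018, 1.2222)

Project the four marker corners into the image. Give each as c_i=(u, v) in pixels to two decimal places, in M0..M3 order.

Intrinsics K: fx=420.5, fy=642.8, cx=338.5, cy=227.2
Marker side s = 0.187 m; corners in marker frame (Z=0):
  M0 = (-0.0935, +0.0935, 0)
  M1 = (+0.0935, +0.0935, 0)
  M2 = (+0.0935, -0.0935, 0)
  M3 = (-0.0935, -0.0935, 0)
rvec = (-0.4416, 0.1682, 0.3274), |rvec| = θ = 0.57488 rad = 32.938°
Rodrigues: sinθ=0.54374, 1−cosθ=0.16075; R = I + sinθ·[k]× + (1−cosθ)·[k]×²:
    [+0.93410 -0.34579 +0.08877]
    [+0.27353 +0.85302 +0.44446]
    [-0.22941 -0.39089 +0.89139]
t = (-0.5890, -0.2018, 1.2222) m
M0: Pc = R·M0+t = (-0.70867, -0.14762, +1.20710); u = 420.5·(-0.70867)/1.20710 + 338.5 = 91.6312, v = 642.8·(-0.14762)/1.20710 + 227.2 = 148.5908
M1: Pc = R·M1+t = (-0.53399, -0.09647, +1.16420); u = 420.5·(-0.53399)/1.16420 + 338.5 = 145.6264, v = 642.8·(-0.09647)/1.16420 + 227.2 = 173.9366
M2: Pc = R·M2+t = (-0.46933, -0.25598, +1.23730); u = 420.5·(-0.46933)/1.23730 + 338.5 = 178.9967, v = 642.8·(-0.25598)/1.23730 + 227.2 = 94.2128
M3: Pc = R·M3+t = (-0.64401, -0.30713, +1.28020); u = 420.5·(-0.64401)/1.28020 + 338.5 = 126.9662, v = 642.8·(-0.30713)/1.28020 + 227.2 = 72.9858

c0=(91.63, 148.59) c1=(145.63, 173.94) c2=(179.00, 94.21) c3=(126.97, 72.99)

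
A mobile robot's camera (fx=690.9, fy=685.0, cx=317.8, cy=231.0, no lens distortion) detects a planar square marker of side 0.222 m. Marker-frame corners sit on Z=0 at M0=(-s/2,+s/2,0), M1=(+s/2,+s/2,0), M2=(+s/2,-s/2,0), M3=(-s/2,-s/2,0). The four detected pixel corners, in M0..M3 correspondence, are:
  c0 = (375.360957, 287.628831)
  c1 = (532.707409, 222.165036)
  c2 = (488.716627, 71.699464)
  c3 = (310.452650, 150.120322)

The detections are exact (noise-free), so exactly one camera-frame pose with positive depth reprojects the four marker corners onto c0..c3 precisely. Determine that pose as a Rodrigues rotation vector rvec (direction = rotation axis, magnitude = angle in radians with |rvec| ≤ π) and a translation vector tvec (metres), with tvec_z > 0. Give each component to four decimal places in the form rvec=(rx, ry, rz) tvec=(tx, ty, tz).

rvec=(0.5466, -0.0208, -0.4217) tvec=(0.1355, -0.0534, 0.8525)

Intrinsics K: fx=690.9, fy=685.0, cx=317.8, cy=231.0
Marker side s = 0.222 m; corners in marker frame (Z=0):
  M0 = (-0.1110, +0.1110, 0)
  M1 = (+0.1110, +0.1110, 0)
  M2 = (+0.1110, -0.1110, 0)
  M3 = (-0.1110, -0.1110, 0)
Detected image corners:
  c0 = (375.360957, 287.628831) px
  c1 = (532.707409, 222.165036) px
  c2 = (488.716627, 71.699464) px
  c3 = (310.452650, 150.120322) px
Planar DLT: solve 8×8 A·h = b for H (H[2,2]=1):
  H  [+706.92660 +500.35675 +427.61142]
  H  [-341.77444 +757.31651 +188.09778]
  H  [-0.10739 +0.59635 +1.00000]
B = K⁻¹H; ‖b₁‖=1.173075, ‖b₂‖=1.173075; λ = 2/(‖b₁‖+‖b₂‖) = 0.852461, sign → tz>0 ⇒ λ=+0.852461
r₁ = λ·B[:,0] = (+0.91434,-0.39446,-0.09154); r₂ = λ·B[:,1] = (+0.38352,+0.77102,+0.50836)
r₃ = r₁×r₂ = (-0.12994,-0.49993,+0.85626); SVD([r₁ r₂ r₃]) → R = UVᵀ:
  R  [+0.91434 +0.38352 -0.12994]
  R  [-0.39446 +0.77102 -0.49993]
  R  [-0.09154 +0.50836 +0.85626]
t = (+0.13549, -0.05339, +0.85246) m
tr R = 2.541629; θ = arccos((tr R − 1)/2) = 0.690677 rad = 39.573°
axis k = ((R−Rᵀ)₃₂, (R−Rᵀ)₁₃, (R−Rᵀ)₂₁) / (2 sinθ) = (+0.791364, -0.030139, -0.610603)
rvec = θ·k = (+0.546577, -0.020816, -0.421729)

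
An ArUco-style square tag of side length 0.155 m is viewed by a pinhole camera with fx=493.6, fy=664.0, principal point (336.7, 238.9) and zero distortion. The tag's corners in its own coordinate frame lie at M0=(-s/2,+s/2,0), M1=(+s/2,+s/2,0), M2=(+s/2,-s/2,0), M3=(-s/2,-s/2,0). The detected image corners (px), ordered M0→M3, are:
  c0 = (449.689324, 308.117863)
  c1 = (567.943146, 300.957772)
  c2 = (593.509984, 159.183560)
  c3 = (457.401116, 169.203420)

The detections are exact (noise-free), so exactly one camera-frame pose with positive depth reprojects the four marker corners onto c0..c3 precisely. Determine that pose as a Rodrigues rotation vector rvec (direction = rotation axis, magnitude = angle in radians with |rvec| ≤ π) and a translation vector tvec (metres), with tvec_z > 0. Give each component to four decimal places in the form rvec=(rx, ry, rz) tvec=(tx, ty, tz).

Intrinsics K: fx=493.6, fy=664.0, cx=336.7, cy=238.9
Marker side s = 0.155 m; corners in marker frame (Z=0):
  M0 = (-0.0775, +0.0775, 0)
  M1 = (+0.0775, +0.0775, 0)
  M2 = (+0.0775, -0.0775, 0)
  M3 = (-0.0775, -0.0775, 0)
Detected image corners:
  c0 = (449.689324, 308.117863) px
  c1 = (567.943146, 300.957772) px
  c2 = (593.509984, 159.183560) px
  c3 = (457.401116, 169.203420) px
Planar DLT: solve 8×8 A·h = b for H (H[2,2]=1):
  H  [+776.89347 +356.19959 +516.18066]
  H  [-72.74049 +1115.31801 +239.26239]
  H  [-0.07664 +0.89572 +1.00000]
B = K⁻¹H; ‖b₁‖=1.630079, ‖b₂‖=1.630079; λ = 2/(‖b₁‖+‖b₂‖) = 0.613467, sign → tz>0 ⇒ λ=+0.613467
r₁ = λ·B[:,0] = (+0.99763,-0.05029,-0.04702); r₂ = λ·B[:,1] = (+0.06787,+0.83274,+0.54949)
r₃ = r₁×r₂ = (+0.01152,-0.55138,+0.83417); SVD([r₁ r₂ r₃]) → R = UVᵀ:
  R  [+0.99763 +0.06787 +0.01152]
  R  [-0.05029 +0.83274 -0.55138]
  R  [-0.04702 +0.54949 +0.83417]
t = (+0.22307, +0.00033, +0.61347) m
tr R = 2.664538; θ = arccos((tr R − 1)/2) = 0.587608 rad = 33.667°
axis k = ((R−Rᵀ)₃₂, (R−Rᵀ)₁₃, (R−Rᵀ)₂₁) / (2 sinθ) = (+0.992902, +0.052793, -0.106573)
rvec = θ·k = (+0.583438, +0.031022, -0.062623)

rvec=(0.5834, 0.0310, -0.0626) tvec=(0.2231, 0.0003, 0.6135)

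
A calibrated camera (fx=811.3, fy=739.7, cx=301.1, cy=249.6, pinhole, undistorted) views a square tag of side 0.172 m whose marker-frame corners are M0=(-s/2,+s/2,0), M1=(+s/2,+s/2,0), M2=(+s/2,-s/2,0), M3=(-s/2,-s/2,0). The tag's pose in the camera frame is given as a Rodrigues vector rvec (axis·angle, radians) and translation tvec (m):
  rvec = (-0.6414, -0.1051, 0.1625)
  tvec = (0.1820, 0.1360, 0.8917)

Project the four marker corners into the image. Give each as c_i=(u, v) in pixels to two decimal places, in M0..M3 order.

c0=(385.93, 416.09) c1=(547.48, 442.09) c2=(537.92, 315.07) c3=(394.12, 290.85)

Intrinsics K: fx=811.3, fy=739.7, cx=301.1, cy=249.6
Marker side s = 0.172 m; corners in marker frame (Z=0):
  M0 = (-0.0860, +0.0860, 0)
  M1 = (+0.0860, +0.0860, 0)
  M2 = (+0.0860, -0.0860, 0)
  M3 = (-0.0860, -0.0860, 0)
rvec = (-0.6414, -0.1051, 0.1625), |rvec| = θ = 0.66996 rad = 38.386°
Rodrigues: sinθ=0.62095, 1−cosθ=0.21615; R = I + sinθ·[k]× + (1−cosθ)·[k]×²:
    [+0.98196 -0.11815 -0.14761]
    [+0.18308 +0.78917 +0.58626]
    [+0.04722 -0.60271 +0.79656]
t = (0.1820, 0.1360, 0.8917) m
M0: Pc = R·M0+t = (+0.08739, +0.18812, +0.83581); u = 811.3·(+0.08739)/0.83581 + 301.1 = 385.9279, v = 739.7·(+0.18812)/0.83581 + 249.6 = 416.0920
M1: Pc = R·M1+t = (+0.25629, +0.21961, +0.84393); u = 811.3·(+0.25629)/0.84393 + 301.1 = 547.4794, v = 739.7·(+0.21961)/0.84393 + 249.6 = 442.0900
M2: Pc = R·M2+t = (+0.27661, +0.08388, +0.94759); u = 811.3·(+0.27661)/0.94759 + 301.1 = 537.9246, v = 739.7·(+0.08388)/0.94759 + 249.6 = 315.0746
M3: Pc = R·M3+t = (+0.10771, +0.05239, +0.93947); u = 811.3·(+0.10771)/0.93947 + 301.1 = 394.1169, v = 739.7·(+0.05239)/0.93947 + 249.6 = 290.8473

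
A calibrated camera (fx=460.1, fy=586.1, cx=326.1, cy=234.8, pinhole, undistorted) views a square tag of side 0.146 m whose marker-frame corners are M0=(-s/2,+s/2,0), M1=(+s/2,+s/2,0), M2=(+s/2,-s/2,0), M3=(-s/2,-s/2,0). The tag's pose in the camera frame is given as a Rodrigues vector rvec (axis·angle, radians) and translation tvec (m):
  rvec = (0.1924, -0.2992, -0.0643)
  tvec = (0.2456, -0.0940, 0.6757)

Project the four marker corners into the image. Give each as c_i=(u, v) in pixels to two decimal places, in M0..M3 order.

c0=(448.82, 220.95) c1=(531.69, 210.77) c2=(537.00, 86.87) c3=(450.74, 89.41)

Intrinsics K: fx=460.1, fy=586.1, cx=326.1, cy=234.8
Marker side s = 0.146 m; corners in marker frame (Z=0):
  M0 = (-0.0730, +0.0730, 0)
  M1 = (+0.0730, +0.0730, 0)
  M2 = (+0.0730, -0.0730, 0)
  M3 = (-0.0730, -0.0730, 0)
rvec = (0.1924, -0.2992, -0.0643), |rvec| = θ = 0.36149 rad = 20.712°
Rodrigues: sinθ=0.35367, 1−cosθ=0.06463; R = I + sinθ·[k]× + (1−cosθ)·[k]×²:
    [+0.95368 +0.03444 -0.29884]
    [-0.09138 +0.97965 -0.17872]
    [+0.28661 +0.19775 +0.93742]
t = (0.2456, -0.0940, 0.6757) m
M0: Pc = R·M0+t = (+0.17850, -0.01582, +0.66921); u = 460.1·(+0.17850)/0.66921 + 326.1 = 448.8197, v = 586.1·(-0.01582)/0.66921 + 234.8 = 220.9491
M1: Pc = R·M1+t = (+0.31773, -0.02916, +0.71106); u = 460.1·(+0.31773)/0.71106 + 326.1 = 531.6932, v = 586.1·(-0.02916)/0.71106 + 234.8 = 210.7673
M2: Pc = R·M2+t = (+0.31270, -0.17218, +0.68219); u = 460.1·(+0.31270)/0.68219 + 326.1 = 537.0034, v = 586.1·(-0.17218)/0.68219 + 234.8 = 86.8674
M3: Pc = R·M3+t = (+0.17347, -0.15884, +0.64034); u = 460.1·(+0.17347)/0.64034 + 326.1 = 450.7402, v = 586.1·(-0.15884)/0.64034 + 234.8 = 89.4117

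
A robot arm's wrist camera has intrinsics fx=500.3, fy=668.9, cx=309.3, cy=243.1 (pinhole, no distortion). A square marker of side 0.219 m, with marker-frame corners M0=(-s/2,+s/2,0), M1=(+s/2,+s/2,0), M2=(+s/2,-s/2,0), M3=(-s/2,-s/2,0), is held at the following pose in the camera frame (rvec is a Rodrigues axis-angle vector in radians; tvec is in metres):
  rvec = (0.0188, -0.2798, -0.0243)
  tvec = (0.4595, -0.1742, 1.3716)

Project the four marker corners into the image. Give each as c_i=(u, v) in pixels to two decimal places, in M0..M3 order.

Intrinsics K: fx=500.3, fy=668.9, cx=309.3, cy=243.1
Marker side s = 0.219 m; corners in marker frame (Z=0):
  M0 = (-0.1095, +0.1095, 0)
  M1 = (+0.1095, +0.1095, 0)
  M2 = (+0.1095, -0.1095, 0)
  M3 = (-0.1095, -0.1095, 0)
rvec = (0.0188, -0.2798, -0.0243), |rvec| = θ = 0.28148 rad = 16.128°
Rodrigues: sinθ=0.27778, 1−cosθ=0.03936; R = I + sinθ·[k]× + (1−cosθ)·[k]×²:
    [+0.96082 +0.02137 -0.27635]
    [-0.02659 +0.99953 -0.01518]
    [+0.27589 +0.02193 +0.96094]
t = (0.4595, -0.1742, 1.3716) m
M0: Pc = R·M0+t = (+0.35663, -0.06184, +1.34379); u = 500.3·(+0.35663)/1.34379 + 309.3 = 442.0751, v = 668.9·(-0.06184)/1.34379 + 243.1 = 212.3182
M1: Pc = R·M1+t = (+0.56705, -0.06766, +1.40421); u = 500.3·(+0.56705)/1.40421 + 309.3 = 511.3315, v = 668.9·(-0.06766)/1.40421 + 243.1 = 210.8684
M2: Pc = R·M2+t = (+0.56237, -0.28656, +1.39941); u = 500.3·(+0.56237)/1.39941 + 309.3 = 510.3518, v = 668.9·(-0.28656)/1.39941 + 243.1 = 106.1276
M3: Pc = R·M3+t = (+0.35195, -0.28074, +1.33899); u = 500.3·(+0.35195)/1.33899 + 309.3 = 440.8028, v = 668.9·(-0.28074)/1.33899 + 243.1 = 102.8562

c0=(442.08, 212.32) c1=(511.33, 210.87) c2=(510.35, 106.13) c3=(440.80, 102.86)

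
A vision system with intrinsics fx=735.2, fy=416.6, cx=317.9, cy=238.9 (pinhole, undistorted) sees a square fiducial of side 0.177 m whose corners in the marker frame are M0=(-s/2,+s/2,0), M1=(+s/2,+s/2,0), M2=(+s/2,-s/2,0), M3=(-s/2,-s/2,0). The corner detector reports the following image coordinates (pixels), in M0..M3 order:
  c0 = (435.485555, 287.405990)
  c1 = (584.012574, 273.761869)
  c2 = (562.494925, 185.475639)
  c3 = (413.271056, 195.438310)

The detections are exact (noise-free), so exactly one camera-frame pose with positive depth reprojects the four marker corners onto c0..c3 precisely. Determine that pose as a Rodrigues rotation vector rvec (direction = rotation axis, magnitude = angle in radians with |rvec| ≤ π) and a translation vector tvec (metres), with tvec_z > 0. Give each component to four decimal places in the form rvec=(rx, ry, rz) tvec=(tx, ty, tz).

Intrinsics K: fx=735.2, fy=416.6, cx=317.9, cy=238.9
Marker side s = 0.177 m; corners in marker frame (Z=0):
  M0 = (-0.0885, +0.0885, 0)
  M1 = (+0.0885, +0.0885, 0)
  M2 = (+0.0885, -0.0885, 0)
  M3 = (-0.0885, -0.0885, 0)
Detected image corners:
  c0 = (435.485555, 287.405990) px
  c1 = (584.012574, 273.761869) px
  c2 = (562.494925, 185.475639) px
  c3 = (413.271056, 195.438310) px
Planar DLT: solve 8×8 A·h = b for H (H[2,2]=1):
  H  [+955.74281 +119.85092 +500.32294]
  H  [-12.55208 +507.25874 +235.37127]
  H  [+0.22982 -0.00731 +1.00000]
B = K⁻¹H; ‖b₁‖=1.233078, ‖b₂‖=1.233078; λ = 2/(‖b₁‖+‖b₂‖) = 0.810978, sign → tz>0 ⇒ λ=+0.810978
r₁ = λ·B[:,0] = (+0.97366,-0.13131,+0.18638); r₂ = λ·B[:,1] = (+0.13477,+0.99086,-0.00593)
r₃ = r₁×r₂ = (-0.18390,+0.03089,+0.98246); SVD([r₁ r₂ r₃]) → R = UVᵀ:
  R  [+0.97366 +0.13477 -0.18390]
  R  [-0.13131 +0.99086 +0.03089]
  R  [+0.18638 -0.00593 +0.98246]
t = (+0.20123, -0.00687, +0.81098) m
tr R = 2.946983; θ = arccos((tr R − 1)/2) = 0.230766 rad = 13.222°
axis k = ((R−Rᵀ)₃₂, (R−Rᵀ)₁₃, (R−Rᵀ)₂₁) / (2 sinθ) = (-0.080485, -0.809437, -0.581665)
rvec = θ·k = (-0.018573, -0.186791, -0.134229)

rvec=(-0.0186, -0.1868, -0.1342) tvec=(0.2012, -0.0069, 0.8110)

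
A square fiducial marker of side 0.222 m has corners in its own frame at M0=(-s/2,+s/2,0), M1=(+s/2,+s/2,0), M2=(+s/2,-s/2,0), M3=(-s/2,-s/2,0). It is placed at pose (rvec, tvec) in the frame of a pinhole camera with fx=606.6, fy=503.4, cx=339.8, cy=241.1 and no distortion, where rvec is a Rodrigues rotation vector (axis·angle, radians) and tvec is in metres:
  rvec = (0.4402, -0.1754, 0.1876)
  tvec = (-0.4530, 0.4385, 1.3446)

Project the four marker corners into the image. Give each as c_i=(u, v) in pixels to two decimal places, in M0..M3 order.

c0=(80.31, 433.15) c1=(181.05, 438.08) c2=(192.38, 376.46) c3=(84.95, 368.95)

Intrinsics K: fx=606.6, fy=503.4, cx=339.8, cy=241.1
Marker side s = 0.222 m; corners in marker frame (Z=0):
  M0 = (-0.1110, +0.1110, 0)
  M1 = (+0.1110, +0.1110, 0)
  M2 = (+0.1110, -0.1110, 0)
  M3 = (-0.1110, -0.1110, 0)
rvec = (0.4402, -0.1754, 0.1876), |rvec| = θ = 0.50964 rad = 29.200°
Rodrigues: sinθ=0.48786, 1−cosθ=0.12708; R = I + sinθ·[k]× + (1−cosθ)·[k]×²:
    [+0.96773 -0.21736 -0.12750]
    [+0.14181 +0.88797 -0.43749]
    [+0.20831 +0.40529 +0.89014]
t = (-0.4530, 0.4385, 1.3446) m
M0: Pc = R·M0+t = (-0.58454, +0.52132, +1.36646); u = 606.6·(-0.58454)/1.36646 + 339.8 = 80.3093, v = 503.4·(+0.52132)/1.36646 + 241.1 = 433.1537
M1: Pc = R·M1+t = (-0.36971, +0.55281, +1.41271); u = 606.6·(-0.36971)/1.41271 + 339.8 = 181.0514, v = 503.4·(+0.55281)/1.41271 + 241.1 = 438.0847
M2: Pc = R·M2+t = (-0.32146, +0.35568, +1.32274); u = 606.6·(-0.32146)/1.32274 + 339.8 = 192.3822, v = 503.4·(+0.35568)/1.32274 + 241.1 = 376.4613
M3: Pc = R·M3+t = (-0.53629, +0.32419, +1.27649); u = 606.6·(-0.53629)/1.27649 + 339.8 = 84.9497, v = 503.4·(+0.32419)/1.27649 + 241.1 = 368.9502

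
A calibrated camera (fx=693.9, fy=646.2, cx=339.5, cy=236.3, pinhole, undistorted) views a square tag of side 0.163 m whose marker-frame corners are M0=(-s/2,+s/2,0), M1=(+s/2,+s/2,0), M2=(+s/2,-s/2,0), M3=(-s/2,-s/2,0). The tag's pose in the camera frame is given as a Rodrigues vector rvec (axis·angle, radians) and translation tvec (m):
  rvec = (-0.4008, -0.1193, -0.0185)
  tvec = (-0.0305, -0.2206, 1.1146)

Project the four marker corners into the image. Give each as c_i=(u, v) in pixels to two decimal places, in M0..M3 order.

c0=(269.65, 148.38) c1=(373.66, 150.49) c2=(367.73, 71.29) c3=(269.41, 67.94)

Intrinsics K: fx=693.9, fy=646.2, cx=339.5, cy=236.3
Marker side s = 0.163 m; corners in marker frame (Z=0):
  M0 = (-0.0815, +0.0815, 0)
  M1 = (+0.0815, +0.0815, 0)
  M2 = (+0.0815, -0.0815, 0)
  M3 = (-0.0815, -0.0815, 0)
rvec = (-0.4008, -0.1193, -0.0185), |rvec| = θ = 0.41859 rad = 23.983°
Rodrigues: sinθ=0.40647, 1−cosθ=0.08634; R = I + sinθ·[k]× + (1−cosθ)·[k]×²:
    [+0.99282 +0.04153 -0.11219]
    [+0.00560 +0.92068 +0.39029]
    [+0.11950 -0.38811 +0.91383]
t = (-0.0305, -0.2206, 1.1146) m
M0: Pc = R·M0+t = (-0.10803, -0.14602, +1.07323); u = 693.9·(-0.10803)/1.07323 + 339.5 = 269.6526, v = 646.2·(-0.14602)/1.07323 + 236.3 = 148.3797
M1: Pc = R·M1+t = (+0.05380, -0.14511, +1.09271); u = 693.9·(+0.05380)/1.09271 + 339.5 = 373.6639, v = 646.2·(-0.14511)/1.09271 + 236.3 = 150.4864
M2: Pc = R·M2+t = (+0.04703, -0.29518, +1.15597); u = 693.9·(+0.04703)/1.15597 + 339.5 = 367.7312, v = 646.2·(-0.29518)/1.15597 + 236.3 = 71.2917
M3: Pc = R·M3+t = (-0.11480, -0.29609, +1.13649); u = 693.9·(-0.11480)/1.13649 + 339.5 = 269.4080, v = 646.2·(-0.29609)/1.13649 + 236.3 = 67.9449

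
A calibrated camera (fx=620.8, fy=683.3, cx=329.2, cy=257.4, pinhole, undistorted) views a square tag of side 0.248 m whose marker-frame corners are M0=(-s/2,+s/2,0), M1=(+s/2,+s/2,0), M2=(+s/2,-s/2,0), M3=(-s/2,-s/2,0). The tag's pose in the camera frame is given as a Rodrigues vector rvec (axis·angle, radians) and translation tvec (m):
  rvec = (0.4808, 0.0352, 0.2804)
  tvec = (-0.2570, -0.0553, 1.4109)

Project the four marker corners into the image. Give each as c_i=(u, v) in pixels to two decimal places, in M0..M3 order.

c0=(156.14, 264.85) c1=(257.59, 296.39) c2=(280.80, 193.70) c3=(170.89, 158.88)

Intrinsics K: fx=620.8, fy=683.3, cx=329.2, cy=257.4
Marker side s = 0.248 m; corners in marker frame (Z=0):
  M0 = (-0.1240, +0.1240, 0)
  M1 = (+0.1240, +0.1240, 0)
  M2 = (+0.1240, -0.1240, 0)
  M3 = (-0.1240, -0.1240, 0)
rvec = (0.4808, 0.0352, 0.2804), |rvec| = θ = 0.55770 rad = 31.954°
Rodrigues: sinθ=0.52924, 1−cosθ=0.15153; R = I + sinθ·[k]× + (1−cosθ)·[k]×²:
    [+0.96109 -0.25784 +0.09908]
    [+0.27433 +0.84908 -0.45145]
    [+0.03228 +0.46107 +0.88678]
t = (-0.2570, -0.0553, 1.4109) m
M0: Pc = R·M0+t = (-0.40815, +0.01597, +1.46407); u = 620.8·(-0.40815)/1.46407 + 329.2 = 156.1357, v = 683.3·(+0.01597)/1.46407 + 257.4 = 264.8525
M1: Pc = R·M1+t = (-0.16980, +0.08400, +1.47207); u = 620.8·(-0.16980)/1.47207 + 329.2 = 257.5935, v = 683.3·(+0.08400)/1.47207 + 257.4 = 296.3921
M2: Pc = R·M2+t = (-0.10585, -0.12657, +1.35773); u = 620.8·(-0.10585)/1.35773 + 329.2 = 280.8009, v = 683.3·(-0.12657)/1.35773 + 257.4 = 193.7025
M3: Pc = R·M3+t = (-0.34420, -0.19460, +1.34973); u = 620.8·(-0.34420)/1.34973 + 329.2 = 170.8855, v = 683.3·(-0.19460)/1.34973 + 257.4 = 158.8820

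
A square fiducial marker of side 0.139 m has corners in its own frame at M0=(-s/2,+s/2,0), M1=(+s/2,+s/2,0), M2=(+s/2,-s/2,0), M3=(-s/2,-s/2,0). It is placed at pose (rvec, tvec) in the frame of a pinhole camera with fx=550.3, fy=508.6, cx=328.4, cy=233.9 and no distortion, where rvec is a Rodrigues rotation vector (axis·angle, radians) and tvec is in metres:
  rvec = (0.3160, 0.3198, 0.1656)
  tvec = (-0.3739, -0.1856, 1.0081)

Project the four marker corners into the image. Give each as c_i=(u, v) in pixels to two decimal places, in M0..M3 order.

c0=(94.48, 168.57) c1=(156.23, 180.64) c2=(156.74, 109.46) c3=(92.15, 99.62)

Intrinsics K: fx=550.3, fy=508.6, cx=328.4, cy=233.9
Marker side s = 0.139 m; corners in marker frame (Z=0):
  M0 = (-0.0695, +0.0695, 0)
  M1 = (+0.0695, +0.0695, 0)
  M2 = (+0.0695, -0.0695, 0)
  M3 = (-0.0695, -0.0695, 0)
rvec = (0.3160, 0.3198, 0.1656), |rvec| = θ = 0.47912 rad = 27.451°
Rodrigues: sinθ=0.46099, 1−cosθ=0.11260; R = I + sinθ·[k]× + (1−cosθ)·[k]×²:
    [+0.93638 -0.10977 +0.33337]
    [+0.20891 +0.93757 -0.27807]
    [-0.28204 +0.33003 +0.90085]
t = (-0.3739, -0.1856, 1.0081) m
M0: Pc = R·M0+t = (-0.44661, -0.13496, +1.05064); u = 550.3·(-0.44661)/1.05064 + 328.4 = 94.4773, v = 508.6·(-0.13496)/1.05064 + 233.9 = 168.5687
M1: Pc = R·M1+t = (-0.31645, -0.10592, +1.01144); u = 550.3·(-0.31645)/1.01144 + 328.4 = 156.2263, v = 508.6·(-0.10592)/1.01144 + 233.9 = 180.6381
M2: Pc = R·M2+t = (-0.30119, -0.23624, +0.96556); u = 550.3·(-0.30119)/0.96556 + 328.4 = 156.7422, v = 508.6·(-0.23624)/0.96556 + 233.9 = 109.4619
M3: Pc = R·M3+t = (-0.43135, -0.26528, +1.00476); u = 550.3·(-0.43135)/1.00476 + 328.4 = 92.1539, v = 508.6·(-0.26528)/1.00476 + 233.9 = 99.6184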